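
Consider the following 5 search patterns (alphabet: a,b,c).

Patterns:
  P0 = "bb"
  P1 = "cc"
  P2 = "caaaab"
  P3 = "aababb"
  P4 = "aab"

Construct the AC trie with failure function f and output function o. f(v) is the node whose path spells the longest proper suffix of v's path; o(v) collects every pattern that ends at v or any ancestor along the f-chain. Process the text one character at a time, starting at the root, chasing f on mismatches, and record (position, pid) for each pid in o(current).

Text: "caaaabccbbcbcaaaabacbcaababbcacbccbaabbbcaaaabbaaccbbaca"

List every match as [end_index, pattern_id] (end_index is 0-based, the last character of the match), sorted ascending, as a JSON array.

Build:
Trie (insert patterns):
  n0 'ε': a→10 b→1 c→3
  n1 'b': b→2
  n2 'bb': ·  ←P0
  n3 'c': a→5 c→4
  n4 'cc': ·  ←P1
  n5 'ca': a→6
  n6 'caa': a→7
  n7 'caaa': a→8
  n8 'caaaa': b→9
  n9 'caaaab': ·  ←P2
  n10 'a': a→11
  n11 'aa': b→12
  n12 'aab': a→13  ←P4
  n13 'aaba': b→14
  n14 'aabab': b→15
  n15 'aababb': ·  ←P3

Failure links (BFS by depth):
  fail(1) 'b': from fail(0)=0 chase 'b': 0 ⇒ 0;  out=∅∪out(0)=∅
  fail(3) 'c': from fail(0)=0 chase 'c': 0 ⇒ 0;  out=∅∪out(0)=∅
  fail(10) 'a': from fail(0)=0 chase 'a': 0 ⇒ 0;  out=∅∪out(0)=∅
  fail(2) 'bb': from fail(1)=0 chase 'b': 0 ⇒ 1;  out={0}∪out(1)={0}
  fail(4) 'cc': from fail(3)=0 chase 'c': 0 ⇒ 3;  out={1}∪out(3)={1}
  fail(5) 'ca': from fail(3)=0 chase 'a': 0 ⇒ 10;  out=∅∪out(10)=∅
  fail(11) 'aa': from fail(10)=0 chase 'a': 0 ⇒ 10;  out=∅∪out(10)=∅
  fail(6) 'caa': from fail(5)=10 chase 'a': 10 ⇒ 11;  out=∅∪out(11)=∅
  fail(12) 'aab': from fail(11)=10 chase 'b': 10→0 ⇒ 1;  out={4}∪out(1)={4}
  fail(7) 'caaa': from fail(6)=11 chase 'a': 11→10 ⇒ 11;  out=∅∪out(11)=∅
  fail(13) 'aaba': from fail(12)=1 chase 'a': 1→0 ⇒ 10;  out=∅∪out(10)=∅
  fail(8) 'caaaa': from fail(7)=11 chase 'a': 11→10 ⇒ 11;  out=∅∪out(11)=∅
  fail(14) 'aabab': from fail(13)=10 chase 'b': 10→0 ⇒ 1;  out=∅∪out(1)=∅
  fail(9) 'caaaab': from fail(8)=11 chase 'b': 11 ⇒ 12;  out={2}∪out(12)={2,4}
  fail(15) 'aababb': from fail(14)=1 chase 'b': 1 ⇒ 2;  out={3}∪out(2)={0,3}

Run:
i=0 'c': node 0→3
i=1 'a': node 3→5
i=2 'a': node 5→6
i=3 'a': node 6→7
i=4 'a': node 7→8
i=5 'b': node 8→9  ** P2@[0:5],P4@[3:5]
i=6 'c': node 9→3 (via fail)
i=7 'c': node 3→4  ** P1@[6:7]
i=8 'b': node 4→1 (via fail)
i=9 'b': node 1→2  ** P0@[8:9]
i=10 'c': node 2→3 (via fail)
i=11 'b': node 3→1 (via fail)
i=12 'c': node 1→3 (via fail)
i=13 'a': node 3→5
i=14 'a': node 5→6
i=15 'a': node 6→7
i=16 'a': node 7→8
i=17 'b': node 8→9  ** P2@[12:17],P4@[15:17]
i=18 'a': node 9→13 (via fail)
i=19 'c': node 13→3 (via fail)
i=20 'b': node 3→1 (via fail)
i=21 'c': node 1→3 (via fail)
i=22 'a': node 3→5
i=23 'a': node 5→6
i=24 'b': node 6→12 (via fail)  ** P4@[22:24]
i=25 'a': node 12→13
i=26 'b': node 13→14
i=27 'b': node 14→15  ** P0@[26:27],P3@[22:27]
i=28 'c': node 15→3 (via fail)
i=29 'a': node 3→5
i=30 'c': node 5→3 (via fail)
i=31 'b': node 3→1 (via fail)
i=32 'c': node 1→3 (via fail)
i=33 'c': node 3→4  ** P1@[32:33]
i=34 'b': node 4→1 (via fail)
i=35 'a': node 1→10 (via fail)
i=36 'a': node 10→11
i=37 'b': node 11→12  ** P4@[35:37]
i=38 'b': node 12→2 (via fail)  ** P0@[37:38]
i=39 'b': node 2→2 (via fail)  ** P0@[38:39]
i=40 'c': node 2→3 (via fail)
i=41 'a': node 3→5
i=42 'a': node 5→6
i=43 'a': node 6→7
i=44 'a': node 7→8
i=45 'b': node 8→9  ** P2@[40:45],P4@[43:45]
i=46 'b': node 9→2 (via fail)  ** P0@[45:46]
i=47 'a': node 2→10 (via fail)
i=48 'a': node 10→11
i=49 'c': node 11→3 (via fail)
i=50 'c': node 3→4  ** P1@[49:50]
i=51 'b': node 4→1 (via fail)
i=52 'b': node 1→2  ** P0@[51:52]
i=53 'a': node 2→10 (via fail)
i=54 'c': node 10→3 (via fail)
i=55 'a': node 3→5

All matches (sorted): [[5,2],[5,4],[7,1],[9,0],[17,2],[17,4],[24,4],[27,0],[27,3],[33,1],[37,4],[38,0],[39,0],[45,2],[45,4],[46,0],[50,1],[52,0]]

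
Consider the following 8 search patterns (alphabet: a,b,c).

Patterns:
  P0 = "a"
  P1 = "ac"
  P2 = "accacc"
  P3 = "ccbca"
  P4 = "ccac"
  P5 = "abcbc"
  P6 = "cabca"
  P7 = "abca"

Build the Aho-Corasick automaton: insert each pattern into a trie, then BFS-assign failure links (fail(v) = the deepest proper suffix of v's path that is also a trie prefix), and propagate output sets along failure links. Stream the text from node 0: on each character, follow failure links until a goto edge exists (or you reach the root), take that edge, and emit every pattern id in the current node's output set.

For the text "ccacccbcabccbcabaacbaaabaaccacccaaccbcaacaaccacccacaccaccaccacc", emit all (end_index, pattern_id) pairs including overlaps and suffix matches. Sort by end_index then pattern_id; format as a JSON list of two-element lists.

Construct AC machine:
Trie (insert patterns):
  0='ε' goto a→1 c→7
  1='a' goto b→14 c→2  [P0 ends]
  2='ac' goto c→3  [P1 ends]
  3='acc' goto a→4
  4='acca' goto c→5
  5='accac' goto c→6
  6='accacc' goto ·  [P2 ends]
  7='c' goto a→18 c→8
  8='cc' goto a→12 b→9
  9='ccb' goto c→10
  10='ccbc' goto a→11
  11='ccbca' goto ·  [P3 ends]
  12='cca' goto c→13
  13='ccac' goto ·  [P4 ends]
  14='ab' goto c→15
  15='abc' goto a→22 b→16
  16='abcb' goto c→17
  17='abcbc' goto ·  [P5 ends]
  18='ca' goto b→19
  19='cab' goto c→20
  20='cabc' goto a→21
  21='cabca' goto ·  [P6 ends]
  22='abca' goto ·  [P7 ends]

BFS fail/out derivation:
  fail(1) 'a': from fail(0)=0 chase 'a': 0 ⇒ 0;  out={0}∪out(0)={0}
  fail(7) 'c': from fail(0)=0 chase 'c': 0 ⇒ 0;  out=∅∪out(0)=∅
  fail(2) 'ac': from fail(1)=0 chase 'c': 0 ⇒ 7;  out={1}∪out(7)={1}
  fail(8) 'cc': from fail(7)=0 chase 'c': 0 ⇒ 7;  out=∅∪out(7)=∅
  fail(14) 'ab': from fail(1)=0 chase 'b': 0 ⇒ 0;  out=∅∪out(0)=∅
  fail(18) 'ca': from fail(7)=0 chase 'a': 0 ⇒ 1;  out=∅∪out(1)={0}
  fail(3) 'acc': from fail(2)=7 chase 'c': 7 ⇒ 8;  out=∅∪out(8)=∅
  fail(9) 'ccb': from fail(8)=7 chase 'b': 7→0 ⇒ 0;  out=∅∪out(0)=∅
  fail(12) 'cca': from fail(8)=7 chase 'a': 7 ⇒ 18;  out=∅∪out(18)={0}
  fail(15) 'abc': from fail(14)=0 chase 'c': 0 ⇒ 7;  out=∅∪out(7)=∅
  fail(19) 'cab': from fail(18)=1 chase 'b': 1 ⇒ 14;  out=∅∪out(14)=∅
  fail(4) 'acca': from fail(3)=8 chase 'a': 8 ⇒ 12;  out=∅∪out(12)={0}
  fail(10) 'ccbc': from fail(9)=0 chase 'c': 0 ⇒ 7;  out=∅∪out(7)=∅
  fail(13) 'ccac': from fail(12)=18 chase 'c': 18→1 ⇒ 2;  out={4}∪out(2)={1,4}
  fail(16) 'abcb': from fail(15)=7 chase 'b': 7→0 ⇒ 0;  out=∅∪out(0)=∅
  fail(20) 'cabc': from fail(19)=14 chase 'c': 14 ⇒ 15;  out=∅∪out(15)=∅
  fail(22) 'abca': from fail(15)=7 chase 'a': 7 ⇒ 18;  out={7}∪out(18)={0,7}
  fail(5) 'accac': from fail(4)=12 chase 'c': 12 ⇒ 13;  out=∅∪out(13)={1,4}
  fail(11) 'ccbca': from fail(10)=7 chase 'a': 7 ⇒ 18;  out={3}∪out(18)={0,3}
  fail(17) 'abcbc': from fail(16)=0 chase 'c': 0 ⇒ 7;  out={5}∪out(7)={5}
  fail(21) 'cabca': from fail(20)=15 chase 'a': 15 ⇒ 22;  out={6}∪out(22)={0,6,7}
  fail(6) 'accacc': from fail(5)=13 chase 'c': 13→2 ⇒ 3;  out={2}∪out(3)={2}

Scan:
[0] read 'c'  n0⇒n7
[1] read 'c'  n7⇒n8
[2] read 'a'  n8⇒n12  emit P0@[2:2]
[3] read 'c'  n12⇒n13  emit P1@[2:3],P4@[0:3]
[4] read 'c'  n13⇒n3 (fail-walked)
[5] read 'c'  n3⇒n8 (fail-walked)
[6] read 'b'  n8⇒n9
[7] read 'c'  n9⇒n10
[8] read 'a'  n10⇒n11  emit P0@[8:8],P3@[4:8]
[9] read 'b'  n11⇒n19 (fail-walked)
[10] read 'c'  n19⇒n20
[11] read 'c'  n20⇒n8 (fail-walked)
[12] read 'b'  n8⇒n9
[13] read 'c'  n9⇒n10
[14] read 'a'  n10⇒n11  emit P0@[14:14],P3@[10:14]
[15] read 'b'  n11⇒n19 (fail-walked)
[16] read 'a'  n19⇒n1 (fail-walked)  emit P0@[16:16]
[17] read 'a'  n1⇒n1 (fail-walked)  emit P0@[17:17]
[18] read 'c'  n1⇒n2  emit P1@[17:18]
[19] read 'b'  n2⇒n0 (fail-walked)
[20] read 'a'  n0⇒n1  emit P0@[20:20]
[21] read 'a'  n1⇒n1 (fail-walked)  emit P0@[21:21]
[22] read 'a'  n1⇒n1 (fail-walked)  emit P0@[22:22]
[23] read 'b'  n1⇒n14
[24] read 'a'  n14⇒n1 (fail-walked)  emit P0@[24:24]
[25] read 'a'  n1⇒n1 (fail-walked)  emit P0@[25:25]
[26] read 'c'  n1⇒n2  emit P1@[25:26]
[27] read 'c'  n2⇒n3
[28] read 'a'  n3⇒n4  emit P0@[28:28]
[29] read 'c'  n4⇒n5  emit P1@[28:29],P4@[26:29]
[30] read 'c'  n5⇒n6  emit P2@[25:30]
[31] read 'c'  n6⇒n8 (fail-walked)
[32] read 'a'  n8⇒n12  emit P0@[32:32]
[33] read 'a'  n12⇒n1 (fail-walked)  emit P0@[33:33]
[34] read 'c'  n1⇒n2  emit P1@[33:34]
[35] read 'c'  n2⇒n3
[36] read 'b'  n3⇒n9 (fail-walked)
[37] read 'c'  n9⇒n10
[38] read 'a'  n10⇒n11  emit P0@[38:38],P3@[34:38]
[39] read 'a'  n11⇒n1 (fail-walked)  emit P0@[39:39]
[40] read 'c'  n1⇒n2  emit P1@[39:40]
[41] read 'a'  n2⇒n18 (fail-walked)  emit P0@[41:41]
[42] read 'a'  n18⇒n1 (fail-walked)  emit P0@[42:42]
[43] read 'c'  n1⇒n2  emit P1@[42:43]
[44] read 'c'  n2⇒n3
[45] read 'a'  n3⇒n4  emit P0@[45:45]
[46] read 'c'  n4⇒n5  emit P1@[45:46],P4@[43:46]
[47] read 'c'  n5⇒n6  emit P2@[42:47]
[48] read 'c'  n6⇒n8 (fail-walked)
[49] read 'a'  n8⇒n12  emit P0@[49:49]
[50] read 'c'  n12⇒n13  emit P1@[49:50],P4@[47:50]
[51] read 'a'  n13⇒n18 (fail-walked)  emit P0@[51:51]
[52] read 'c'  n18⇒n2 (fail-walked)  emit P1@[51:52]
[53] read 'c'  n2⇒n3
[54] read 'a'  n3⇒n4  emit P0@[54:54]
[55] read 'c'  n4⇒n5  emit P1@[54:55],P4@[52:55]
[56] read 'c'  n5⇒n6  emit P2@[51:56]
[57] read 'a'  n6⇒n4 (fail-walked)  emit P0@[57:57]
[58] read 'c'  n4⇒n5  emit P1@[57:58],P4@[55:58]
[59] read 'c'  n5⇒n6  emit P2@[54:59]
[60] read 'a'  n6⇒n4 (fail-walked)  emit P0@[60:60]
[61] read 'c'  n4⇒n5  emit P1@[60:61],P4@[58:61]
[62] read 'c'  n5⇒n6  emit P2@[57:62]

Matches: [[2,0],[3,1],[3,4],[8,0],[8,3],[14,0],[14,3],[16,0],[17,0],[18,1],[20,0],[21,0],[22,0],[24,0],[25,0],[26,1],[28,0],[29,1],[29,4],[30,2],[32,0],[33,0],[34,1],[38,0],[38,3],[39,0],[40,1],[41,0],[42,0],[43,1],[45,0],[46,1],[46,4],[47,2],[49,0],[50,1],[50,4],[51,0],[52,1],[54,0],[55,1],[55,4],[56,2],[57,0],[58,1],[58,4],[59,2],[60,0],[61,1],[61,4],[62,2]]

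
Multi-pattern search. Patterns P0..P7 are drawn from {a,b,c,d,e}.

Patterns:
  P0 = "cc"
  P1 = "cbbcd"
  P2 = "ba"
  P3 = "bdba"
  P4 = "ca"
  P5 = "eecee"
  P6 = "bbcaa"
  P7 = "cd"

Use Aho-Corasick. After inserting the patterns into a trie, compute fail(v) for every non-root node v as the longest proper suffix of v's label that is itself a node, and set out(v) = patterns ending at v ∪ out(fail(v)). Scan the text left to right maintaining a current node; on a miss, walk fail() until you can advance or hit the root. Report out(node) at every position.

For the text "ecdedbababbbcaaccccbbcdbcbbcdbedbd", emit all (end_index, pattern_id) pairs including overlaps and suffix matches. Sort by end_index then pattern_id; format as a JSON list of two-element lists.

Build automaton:
Trie (insert patterns):
  n0 'ε': b→7 c→1 e→13
  n1 'c': a→12 b→3 c→2 d→22
  n2 'cc': ·  [P0 ends]
  n3 'cb': b→4
  n4 'cbb': c→5
  n5 'cbbc': d→6
  n6 'cbbcd': ·  [P1 ends]
  n7 'b': a→8 b→18 d→9
  n8 'ba': ·  [P2 ends]
  n9 'bd': b→10
  n10 'bdb': a→11
  n11 'bdba': ·  [P3 ends]
  n12 'ca': ·  [P4 ends]
  n13 'e': e→14
  n14 'ee': c→15
  n15 'eec': e→16
  n16 'eece': e→17
  n17 'eecee': ·  [P5 ends]
  n18 'bb': c→19
  n19 'bbc': a→20
  n20 'bbca': a→21
  n21 'bbcaa': ·  [P6 ends]
  n22 'cd': ·  [P7 ends]

BFS fail/out derivation:
  fail(1) 'c': from fail(0)=0 chase 'c': 0 ⇒ 0;  out=∅∪out(0)=∅
  fail(7) 'b': from fail(0)=0 chase 'b': 0 ⇒ 0;  out=∅∪out(0)=∅
  fail(13) 'e': from fail(0)=0 chase 'e': 0 ⇒ 0;  out=∅∪out(0)=∅
  fail(2) 'cc': from fail(1)=0 chase 'c': 0 ⇒ 1;  out={0}∪out(1)={0}
  fail(3) 'cb': from fail(1)=0 chase 'b': 0 ⇒ 7;  out=∅∪out(7)=∅
  fail(8) 'ba': from fail(7)=0 chase 'a': 0 ⇒ 0;  out={2}∪out(0)={2}
  fail(9) 'bd': from fail(7)=0 chase 'd': 0 ⇒ 0;  out=∅∪out(0)=∅
  fail(12) 'ca': from fail(1)=0 chase 'a': 0 ⇒ 0;  out={4}∪out(0)={4}
  fail(14) 'ee': from fail(13)=0 chase 'e': 0 ⇒ 13;  out=∅∪out(13)=∅
  fail(18) 'bb': from fail(7)=0 chase 'b': 0 ⇒ 7;  out=∅∪out(7)=∅
  fail(22) 'cd': from fail(1)=0 chase 'd': 0 ⇒ 0;  out={7}∪out(0)={7}
  fail(4) 'cbb': from fail(3)=7 chase 'b': 7 ⇒ 18;  out=∅∪out(18)=∅
  fail(10) 'bdb': from fail(9)=0 chase 'b': 0 ⇒ 7;  out=∅∪out(7)=∅
  fail(15) 'eec': from fail(14)=13 chase 'c': 13→0 ⇒ 1;  out=∅∪out(1)=∅
  fail(19) 'bbc': from fail(18)=7 chase 'c': 7→0 ⇒ 1;  out=∅∪out(1)=∅
  fail(5) 'cbbc': from fail(4)=18 chase 'c': 18 ⇒ 19;  out=∅∪out(19)=∅
  fail(11) 'bdba': from fail(10)=7 chase 'a': 7 ⇒ 8;  out={3}∪out(8)={2,3}
  fail(16) 'eece': from fail(15)=1 chase 'e': 1→0 ⇒ 13;  out=∅∪out(13)=∅
  fail(20) 'bbca': from fail(19)=1 chase 'a': 1 ⇒ 12;  out=∅∪out(12)={4}
  fail(6) 'cbbcd': from fail(5)=19 chase 'd': 19→1 ⇒ 22;  out={1}∪out(22)={1,7}
  fail(17) 'eecee': from fail(16)=13 chase 'e': 13 ⇒ 14;  out={5}∪out(14)={5}
  fail(21) 'bbcaa': from fail(20)=12 chase 'a': 12→0 ⇒ 0;  out={6}∪out(0)={6}

Text stream:
pos 0 'e': at 13
pos 1 'c': at 1 (via fail)
pos 2 'd': at 22  emit P7@[1:2]
pos 3 'e': at 13 (via fail)
pos 4 'd': at 0 (via fail)
pos 5 'b': at 7
pos 6 'a': at 8  emit P2@[5:6]
pos 7 'b': at 7 (via fail)
pos 8 'a': at 8  emit P2@[7:8]
pos 9 'b': at 7 (via fail)
pos 10 'b': at 18
pos 11 'b': at 18 (via fail)
pos 12 'c': at 19
pos 13 'a': at 20  emit P4@[12:13]
pos 14 'a': at 21  emit P6@[10:14]
pos 15 'c': at 1 (via fail)
pos 16 'c': at 2  emit P0@[15:16]
pos 17 'c': at 2 (via fail)  emit P0@[16:17]
pos 18 'c': at 2 (via fail)  emit P0@[17:18]
pos 19 'b': at 3 (via fail)
pos 20 'b': at 4
pos 21 'c': at 5
pos 22 'd': at 6  emit P1@[18:22],P7@[21:22]
pos 23 'b': at 7 (via fail)
pos 24 'c': at 1 (via fail)
pos 25 'b': at 3
pos 26 'b': at 4
pos 27 'c': at 5
pos 28 'd': at 6  emit P1@[24:28],P7@[27:28]
pos 29 'b': at 7 (via fail)
pos 30 'e': at 13 (via fail)
pos 31 'd': at 0 (via fail)
pos 32 'b': at 7
pos 33 'd': at 9

Matches: [[2,7],[6,2],[8,2],[13,4],[14,6],[16,0],[17,0],[18,0],[22,1],[22,7],[28,1],[28,7]]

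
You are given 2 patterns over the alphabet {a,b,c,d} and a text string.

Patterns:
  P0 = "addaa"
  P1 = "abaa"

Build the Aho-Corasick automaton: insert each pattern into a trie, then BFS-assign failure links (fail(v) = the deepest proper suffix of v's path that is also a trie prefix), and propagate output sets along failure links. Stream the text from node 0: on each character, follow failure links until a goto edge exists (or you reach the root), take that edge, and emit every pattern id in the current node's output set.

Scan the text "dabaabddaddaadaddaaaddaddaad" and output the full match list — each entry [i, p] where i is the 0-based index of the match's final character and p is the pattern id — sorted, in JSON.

Build automaton:
Trie (insert patterns):
  n0 'ε': a→1
  n1 'a': b→6 d→2
  n2 'ad': d→3
  n3 'add': a→4
  n4 'adda': a→5
  n5 'addaa': ·  [P0 ends]
  n6 'ab': a→7
  n7 'aba': a→8
  n8 'abaa': ·  [P1 ends]

BFS fail/out derivation:
  n1('a'): parent n0 fail=0; on 'a' 0 → fail=0;  out ∅∪∅=∅
  n2('ad'): parent n1 fail=0; on 'd' 0 → fail=0;  out ∅∪∅=∅
  n6('ab'): parent n1 fail=0; on 'b' 0 → fail=0;  out ∅∪∅=∅
  n3('add'): parent n2 fail=0; on 'd' 0 → fail=0;  out ∅∪∅=∅
  n7('aba'): parent n6 fail=0; on 'a' 0 → fail=1;  out ∅∪∅=∅
  n4('adda'): parent n3 fail=0; on 'a' 0 → fail=1;  out ∅∪∅=∅
  n8('abaa'): parent n7 fail=1; on 'a' 1→0 → fail=1;  out {1}∪∅={1}
  n5('addaa'): parent n4 fail=1; on 'a' 1→0 → fail=1;  out {0}∪∅={0}

Scan:
pos 0 'd': at 0
pos 1 'a': at 1
pos 2 'b': at 6
pos 3 'a': at 7
pos 4 'a': at 8  emit P1@[1:4]
pos 5 'b': at 6 ·f
pos 6 'd': at 0 ·f
pos 7 'd': at 0
pos 8 'a': at 1
pos 9 'd': at 2
pos 10 'd': at 3
pos 11 'a': at 4
pos 12 'a': at 5  emit P0@[8:12]
pos 13 'd': at 2 ·f
pos 14 'a': at 1 ·f
pos 15 'd': at 2
pos 16 'd': at 3
pos 17 'a': at 4
pos 18 'a': at 5  emit P0@[14:18]
pos 19 'a': at 1 ·f
pos 20 'd': at 2
pos 21 'd': at 3
pos 22 'a': at 4
pos 23 'd': at 2 ·f
pos 24 'd': at 3
pos 25 'a': at 4
pos 26 'a': at 5  emit P0@[22:26]
pos 27 'd': at 2 ·f

Matches: [[4,1],[12,0],[18,0],[26,0]]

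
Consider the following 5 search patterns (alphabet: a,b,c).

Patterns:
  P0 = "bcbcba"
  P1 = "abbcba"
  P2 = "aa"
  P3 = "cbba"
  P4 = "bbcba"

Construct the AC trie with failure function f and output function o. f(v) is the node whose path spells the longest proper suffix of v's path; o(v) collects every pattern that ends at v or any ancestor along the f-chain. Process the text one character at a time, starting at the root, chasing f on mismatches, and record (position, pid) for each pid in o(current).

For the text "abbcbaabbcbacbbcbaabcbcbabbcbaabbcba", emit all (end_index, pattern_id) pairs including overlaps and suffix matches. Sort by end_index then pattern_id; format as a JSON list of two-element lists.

Build:
Trie nodes:
  0='ε' goto a→7 b→1 c→14
  1='b' goto b→18 c→2
  2='bc' goto b→3
  3='bcb' goto c→4
  4='bcbc' goto b→5
  5='bcbcb' goto a→6
  6='bcbcba' goto ·  ←P0
  7='a' goto a→13 b→8
  8='ab' goto b→9
  9='abb' goto c→10
  10='abbc' goto b→11
  11='abbcb' goto a→12
  12='abbcba' goto ·  ←P1
  13='aa' goto ·  ←P2
  14='c' goto b→15
  15='cb' goto b→16
  16='cbb' goto a→17
  17='cbba' goto ·  ←P3
  18='bb' goto c→19
  19='bbc' goto b→20
  20='bbcb' goto a→21
  21='bbcba' goto ·  ←P4

BFS fail/out derivation:
  fail(1) 'b': from fail(0)=0 chase 'b': 0 ⇒ 0;  out=∅∪out(0)=∅
  fail(7) 'a': from fail(0)=0 chase 'a': 0 ⇒ 0;  out=∅∪out(0)=∅
  fail(14) 'c': from fail(0)=0 chase 'c': 0 ⇒ 0;  out=∅∪out(0)=∅
  fail(2) 'bc': from fail(1)=0 chase 'c': 0 ⇒ 14;  out=∅∪out(14)=∅
  fail(8) 'ab': from fail(7)=0 chase 'b': 0 ⇒ 1;  out=∅∪out(1)=∅
  fail(13) 'aa': from fail(7)=0 chase 'a': 0 ⇒ 7;  out={2}∪out(7)={2}
  fail(15) 'cb': from fail(14)=0 chase 'b': 0 ⇒ 1;  out=∅∪out(1)=∅
  fail(18) 'bb': from fail(1)=0 chase 'b': 0 ⇒ 1;  out=∅∪out(1)=∅
  fail(3) 'bcb': from fail(2)=14 chase 'b': 14 ⇒ 15;  out=∅∪out(15)=∅
  fail(9) 'abb': from fail(8)=1 chase 'b': 1 ⇒ 18;  out=∅∪out(18)=∅
  fail(16) 'cbb': from fail(15)=1 chase 'b': 1 ⇒ 18;  out=∅∪out(18)=∅
  fail(19) 'bbc': from fail(18)=1 chase 'c': 1 ⇒ 2;  out=∅∪out(2)=∅
  fail(4) 'bcbc': from fail(3)=15 chase 'c': 15→1 ⇒ 2;  out=∅∪out(2)=∅
  fail(10) 'abbc': from fail(9)=18 chase 'c': 18 ⇒ 19;  out=∅∪out(19)=∅
  fail(17) 'cbba': from fail(16)=18 chase 'a': 18→1→0 ⇒ 7;  out={3}∪out(7)={3}
  fail(20) 'bbcb': from fail(19)=2 chase 'b': 2 ⇒ 3;  out=∅∪out(3)=∅
  fail(5) 'bcbcb': from fail(4)=2 chase 'b': 2 ⇒ 3;  out=∅∪out(3)=∅
  fail(11) 'abbcb': from fail(10)=19 chase 'b': 19 ⇒ 20;  out=∅∪out(20)=∅
  fail(21) 'bbcba': from fail(20)=3 chase 'a': 3→15→1→0 ⇒ 7;  out={4}∪out(7)={4}
  fail(6) 'bcbcba': from fail(5)=3 chase 'a': 3→15→1→0 ⇒ 7;  out={0}∪out(7)={0}
  fail(12) 'abbcba': from fail(11)=20 chase 'a': 20 ⇒ 21;  out={1}∪out(21)={1,4}

Text stream:
[0] read 'a'  n0⇒n7
[1] read 'b'  n7⇒n8
[2] read 'b'  n8⇒n9
[3] read 'c'  n9⇒n10
[4] read 'b'  n10⇒n11
[5] read 'a'  n11⇒n12  → match P1@[0:5],P4@[1:5]
[6] read 'a'  n12⇒n13 (via fail)  → match P2@[5:6]
[7] read 'b'  n13⇒n8 (via fail)
[8] read 'b'  n8⇒n9
[9] read 'c'  n9⇒n10
[10] read 'b'  n10⇒n11
[11] read 'a'  n11⇒n12  → match P1@[6:11],P4@[7:11]
[12] read 'c'  n12⇒n14 (via fail)
[13] read 'b'  n14⇒n15
[14] read 'b'  n15⇒n16
[15] read 'c'  n16⇒n19 (via fail)
[16] read 'b'  n19⇒n20
[17] read 'a'  n20⇒n21  → match P4@[13:17]
[18] read 'a'  n21⇒n13 (via fail)  → match P2@[17:18]
[19] read 'b'  n13⇒n8 (via fail)
[20] read 'c'  n8⇒n2 (via fail)
[21] read 'b'  n2⇒n3
[22] read 'c'  n3⇒n4
[23] read 'b'  n4⇒n5
[24] read 'a'  n5⇒n6  → match P0@[19:24]
[25] read 'b'  n6⇒n8 (via fail)
[26] read 'b'  n8⇒n9
[27] read 'c'  n9⇒n10
[28] read 'b'  n10⇒n11
[29] read 'a'  n11⇒n12  → match P1@[24:29],P4@[25:29]
[30] read 'a'  n12⇒n13 (via fail)  → match P2@[29:30]
[31] read 'b'  n13⇒n8 (via fail)
[32] read 'b'  n8⇒n9
[33] read 'c'  n9⇒n10
[34] read 'b'  n10⇒n11
[35] read 'a'  n11⇒n12  → match P1@[30:35],P4@[31:35]

Result: [[5,1],[5,4],[6,2],[11,1],[11,4],[17,4],[18,2],[24,0],[29,1],[29,4],[30,2],[35,1],[35,4]]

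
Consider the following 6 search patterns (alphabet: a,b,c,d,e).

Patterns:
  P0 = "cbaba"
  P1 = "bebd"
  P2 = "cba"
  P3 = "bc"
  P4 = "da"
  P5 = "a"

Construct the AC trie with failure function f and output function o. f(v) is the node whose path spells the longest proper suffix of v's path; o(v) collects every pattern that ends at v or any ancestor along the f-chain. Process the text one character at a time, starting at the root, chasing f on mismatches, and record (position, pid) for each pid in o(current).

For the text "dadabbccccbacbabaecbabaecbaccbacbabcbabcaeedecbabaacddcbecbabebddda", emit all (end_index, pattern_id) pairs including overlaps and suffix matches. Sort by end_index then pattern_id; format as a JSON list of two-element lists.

Construct AC machine:
Trie (insert patterns):
  0='ε' goto a→13 b→6 c→1 d→11
  1='c' goto b→2
  2='cb' goto a→3
  3='cba' goto b→4  [P2 ends]
  4='cbab' goto a→5
  5='cbaba' goto ·  [P0 ends]
  6='b' goto c→10 e→7
  7='be' goto b→8
  8='beb' goto d→9
  9='bebd' goto ·  [P1 ends]
  10='bc' goto ·  [P3 ends]
  11='d' goto a→12
  12='da' goto ·  [P4 ends]
  13='a' goto ·  [P5 ends]

Failure links (BFS by depth):
  n1('c'): parent n0 fail=0; on 'c' 0 → fail=0;  out ∅∪∅=∅
  n6('b'): parent n0 fail=0; on 'b' 0 → fail=0;  out ∅∪∅=∅
  n11('d'): parent n0 fail=0; on 'd' 0 → fail=0;  out ∅∪∅=∅
  n13('a'): parent n0 fail=0; on 'a' 0 → fail=0;  out {5}∪∅={5}
  n2('cb'): parent n1 fail=0; on 'b' 0 → fail=6;  out ∅∪∅=∅
  n7('be'): parent n6 fail=0; on 'e' 0 → fail=0;  out ∅∪∅=∅
  n10('bc'): parent n6 fail=0; on 'c' 0 → fail=1;  out {3}∪∅={3}
  n12('da'): parent n11 fail=0; on 'a' 0 → fail=13;  out {4}∪{5}={4,5}
  n3('cba'): parent n2 fail=6; on 'a' 6→0 → fail=13;  out {2}∪{5}={2,5}
  n8('beb'): parent n7 fail=0; on 'b' 0 → fail=6;  out ∅∪∅=∅
  n4('cbab'): parent n3 fail=13; on 'b' 13→0 → fail=6;  out ∅∪∅=∅
  n9('bebd'): parent n8 fail=6; on 'd' 6→0 → fail=11;  out {1}∪∅={1}
  n5('cbaba'): parent n4 fail=6; on 'a' 6→0 → fail=13;  out {0}∪{5}={0,5}

Run:
pos 0 'd': at 11
pos 1 'a': at 12  ** P4@[0:1],P5@[1:1]
pos 2 'd': at 11 (via fail)
pos 3 'a': at 12  ** P4@[2:3],P5@[3:3]
pos 4 'b': at 6 (via fail)
pos 5 'b': at 6 (via fail)
pos 6 'c': at 10  ** P3@[5:6]
pos 7 'c': at 1 (via fail)
pos 8 'c': at 1 (via fail)
pos 9 'c': at 1 (via fail)
pos 10 'b': at 2
pos 11 'a': at 3  ** P2@[9:11],P5@[11:11]
pos 12 'c': at 1 (via fail)
pos 13 'b': at 2
pos 14 'a': at 3  ** P2@[12:14],P5@[14:14]
pos 15 'b': at 4
pos 16 'a': at 5  ** P0@[12:16],P5@[16:16]
pos 17 'e': at 0 (via fail)
pos 18 'c': at 1
pos 19 'b': at 2
pos 20 'a': at 3  ** P2@[18:20],P5@[20:20]
pos 21 'b': at 4
pos 22 'a': at 5  ** P0@[18:22],P5@[22:22]
pos 23 'e': at 0 (via fail)
pos 24 'c': at 1
pos 25 'b': at 2
pos 26 'a': at 3  ** P2@[24:26],P5@[26:26]
pos 27 'c': at 1 (via fail)
pos 28 'c': at 1 (via fail)
pos 29 'b': at 2
pos 30 'a': at 3  ** P2@[28:30],P5@[30:30]
pos 31 'c': at 1 (via fail)
pos 32 'b': at 2
pos 33 'a': at 3  ** P2@[31:33],P5@[33:33]
pos 34 'b': at 4
pos 35 'c': at 10 (via fail)  ** P3@[34:35]
pos 36 'b': at 2 (via fail)
pos 37 'a': at 3  ** P2@[35:37],P5@[37:37]
pos 38 'b': at 4
pos 39 'c': at 10 (via fail)  ** P3@[38:39]
pos 40 'a': at 13 (via fail)  ** P5@[40:40]
pos 41 'e': at 0 (via fail)
pos 42 'e': at 0
pos 43 'd': at 11
pos 44 'e': at 0 (via fail)
pos 45 'c': at 1
pos 46 'b': at 2
pos 47 'a': at 3  ** P2@[45:47],P5@[47:47]
pos 48 'b': at 4
pos 49 'a': at 5  ** P0@[45:49],P5@[49:49]
pos 50 'a': at 13 (via fail)  ** P5@[50:50]
pos 51 'c': at 1 (via fail)
pos 52 'd': at 11 (via fail)
pos 53 'd': at 11 (via fail)
pos 54 'c': at 1 (via fail)
pos 55 'b': at 2
pos 56 'e': at 7 (via fail)
pos 57 'c': at 1 (via fail)
pos 58 'b': at 2
pos 59 'a': at 3  ** P2@[57:59],P5@[59:59]
pos 60 'b': at 4
pos 61 'e': at 7 (via fail)
pos 62 'b': at 8
pos 63 'd': at 9  ** P1@[60:63]
pos 64 'd': at 11 (via fail)
pos 65 'd': at 11 (via fail)
pos 66 'a': at 12  ** P4@[65:66],P5@[66:66]

Result: [[1,4],[1,5],[3,4],[3,5],[6,3],[11,2],[11,5],[14,2],[14,5],[16,0],[16,5],[20,2],[20,5],[22,0],[22,5],[26,2],[26,5],[30,2],[30,5],[33,2],[33,5],[35,3],[37,2],[37,5],[39,3],[40,5],[47,2],[47,5],[49,0],[49,5],[50,5],[59,2],[59,5],[63,1],[66,4],[66,5]]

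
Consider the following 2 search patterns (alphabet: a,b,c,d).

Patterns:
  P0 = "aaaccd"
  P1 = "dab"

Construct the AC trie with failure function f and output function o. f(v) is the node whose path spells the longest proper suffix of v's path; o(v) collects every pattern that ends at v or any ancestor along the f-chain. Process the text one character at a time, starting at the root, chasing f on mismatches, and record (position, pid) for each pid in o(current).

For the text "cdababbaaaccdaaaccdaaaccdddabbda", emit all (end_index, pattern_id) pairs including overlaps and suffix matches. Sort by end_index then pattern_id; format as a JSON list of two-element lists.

Build automaton:
Trie (insert patterns):
  n0 'ε': a→1 d→7
  n1 'a': a→2
  n2 'aa': a→3
  n3 'aaa': c→4
  n4 'aaac': c→5
  n5 'aaacc': d→6
  n6 'aaaccd': ·  ←P0
  n7 'd': a→8
  n8 'da': b→9
  n9 'dab': ·  ←P1

BFS fail/out derivation:
  n1('a'): parent n0 fail=0; on 'a' 0 → fail=0;  out ∅∪∅=∅
  n7('d'): parent n0 fail=0; on 'd' 0 → fail=0;  out ∅∪∅=∅
  n2('aa'): parent n1 fail=0; on 'a' 0 → fail=1;  out ∅∪∅=∅
  n8('da'): parent n7 fail=0; on 'a' 0 → fail=1;  out ∅∪∅=∅
  n3('aaa'): parent n2 fail=1; on 'a' 1 → fail=2;  out ∅∪∅=∅
  n9('dab'): parent n8 fail=1; on 'b' 1→0 → fail=0;  out {1}∪∅={1}
  n4('aaac'): parent n3 fail=2; on 'c' 2→1→0 → fail=0;  out ∅∪∅=∅
  n5('aaacc'): parent n4 fail=0; on 'c' 0 → fail=0;  out ∅∪∅=∅
  n6('aaaccd'): parent n5 fail=0; on 'd' 0 → fail=7;  out {0}∪∅={0}

Scan:
i=0 'c': node 0→0
i=1 'd': node 0→7
i=2 'a': node 7→8
i=3 'b': node 8→9  emit P1@[1:3]
i=4 'a': node 9→1 (via fail)
i=5 'b': node 1→0 (via fail)
i=6 'b': node 0→0
i=7 'a': node 0→1
i=8 'a': node 1→2
i=9 'a': node 2→3
i=10 'c': node 3→4
i=11 'c': node 4→5
i=12 'd': node 5→6  emit P0@[7:12]
i=13 'a': node 6→8 (via fail)
i=14 'a': node 8→2 (via fail)
i=15 'a': node 2→3
i=16 'c': node 3→4
i=17 'c': node 4→5
i=18 'd': node 5→6  emit P0@[13:18]
i=19 'a': node 6→8 (via fail)
i=20 'a': node 8→2 (via fail)
i=21 'a': node 2→3
i=22 'c': node 3→4
i=23 'c': node 4→5
i=24 'd': node 5→6  emit P0@[19:24]
i=25 'd': node 6→7 (via fail)
i=26 'd': node 7→7 (via fail)
i=27 'a': node 7→8
i=28 'b': node 8→9  emit P1@[26:28]
i=29 'b': node 9→0 (via fail)
i=30 'd': node 0→7
i=31 'a': node 7→8

Result: [[3,1],[12,0],[18,0],[24,0],[28,1]]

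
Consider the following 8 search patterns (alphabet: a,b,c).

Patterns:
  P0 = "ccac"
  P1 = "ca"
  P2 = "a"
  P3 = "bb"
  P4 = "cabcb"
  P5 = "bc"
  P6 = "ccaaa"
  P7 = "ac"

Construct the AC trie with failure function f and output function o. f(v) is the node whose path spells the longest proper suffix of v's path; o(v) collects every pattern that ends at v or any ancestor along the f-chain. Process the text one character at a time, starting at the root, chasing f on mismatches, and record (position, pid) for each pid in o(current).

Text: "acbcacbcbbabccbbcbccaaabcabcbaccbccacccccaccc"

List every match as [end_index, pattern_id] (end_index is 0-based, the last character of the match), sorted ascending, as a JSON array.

Build automaton:
Trie nodes:
  0='ε' goto a→6 b→7 c→1
  1='c' goto a→5 c→2
  2='cc' goto a→3
  3='cca' goto a→13 c→4
  4='ccac' goto ·  [P0 ends]
  5='ca' goto b→9  [P1 ends]
  6='a' goto c→15  [P2 ends]
  7='b' goto b→8 c→12
  8='bb' goto ·  [P3 ends]
  9='cab' goto c→10
  10='cabc' goto b→11
  11='cabcb' goto ·  [P4 ends]
  12='bc' goto ·  [P5 ends]
  13='ccaa' goto a→14
  14='ccaaa' goto ·  [P6 ends]
  15='ac' goto ·  [P7 ends]

Failure links (BFS by depth):
  fail(1) 'c': from fail(0)=0 chase 'c': 0 ⇒ 0;  out=∅∪out(0)=∅
  fail(6) 'a': from fail(0)=0 chase 'a': 0 ⇒ 0;  out={2}∪out(0)={2}
  fail(7) 'b': from fail(0)=0 chase 'b': 0 ⇒ 0;  out=∅∪out(0)=∅
  fail(2) 'cc': from fail(1)=0 chase 'c': 0 ⇒ 1;  out=∅∪out(1)=∅
  fail(5) 'ca': from fail(1)=0 chase 'a': 0 ⇒ 6;  out={1}∪out(6)={1,2}
  fail(8) 'bb': from fail(7)=0 chase 'b': 0 ⇒ 7;  out={3}∪out(7)={3}
  fail(12) 'bc': from fail(7)=0 chase 'c': 0 ⇒ 1;  out={5}∪out(1)={5}
  fail(15) 'ac': from fail(6)=0 chase 'c': 0 ⇒ 1;  out={7}∪out(1)={7}
  fail(3) 'cca': from fail(2)=1 chase 'a': 1 ⇒ 5;  out=∅∪out(5)={1,2}
  fail(9) 'cab': from fail(5)=6 chase 'b': 6→0 ⇒ 7;  out=∅∪out(7)=∅
  fail(4) 'ccac': from fail(3)=5 chase 'c': 5→6 ⇒ 15;  out={0}∪out(15)={0,7}
  fail(10) 'cabc': from fail(9)=7 chase 'c': 7 ⇒ 12;  out=∅∪out(12)={5}
  fail(13) 'ccaa': from fail(3)=5 chase 'a': 5→6→0 ⇒ 6;  out=∅∪out(6)={2}
  fail(11) 'cabcb': from fail(10)=12 chase 'b': 12→1→0 ⇒ 7;  out={4}∪out(7)={4}
  fail(14) 'ccaaa': from fail(13)=6 chase 'a': 6→0 ⇒ 6;  out={6}∪out(6)={2,6}

Run:
pos 0 'a': at 6  emit P2@[0:0]
pos 1 'c': at 15  emit P7@[0:1]
pos 2 'b': at 7 (via fail)
pos 3 'c': at 12  emit P5@[2:3]
pos 4 'a': at 5 (via fail)  emit P1@[3:4],P2@[4:4]
pos 5 'c': at 15 (via fail)  emit P7@[4:5]
pos 6 'b': at 7 (via fail)
pos 7 'c': at 12  emit P5@[6:7]
pos 8 'b': at 7 (via fail)
pos 9 'b': at 8  emit P3@[8:9]
pos 10 'a': at 6 (via fail)  emit P2@[10:10]
pos 11 'b': at 7 (via fail)
pos 12 'c': at 12  emit P5@[11:12]
pos 13 'c': at 2 (via fail)
pos 14 'b': at 7 (via fail)
pos 15 'b': at 8  emit P3@[14:15]
pos 16 'c': at 12 (via fail)  emit P5@[15:16]
pos 17 'b': at 7 (via fail)
pos 18 'c': at 12  emit P5@[17:18]
pos 19 'c': at 2 (via fail)
pos 20 'a': at 3  emit P1@[19:20],P2@[20:20]
pos 21 'a': at 13  emit P2@[21:21]
pos 22 'a': at 14  emit P2@[22:22],P6@[18:22]
pos 23 'b': at 7 (via fail)
pos 24 'c': at 12  emit P5@[23:24]
pos 25 'a': at 5 (via fail)  emit P1@[24:25],P2@[25:25]
pos 26 'b': at 9
pos 27 'c': at 10  emit P5@[26:27]
pos 28 'b': at 11  emit P4@[24:28]
pos 29 'a': at 6 (via fail)  emit P2@[29:29]
pos 30 'c': at 15  emit P7@[29:30]
pos 31 'c': at 2 (via fail)
pos 32 'b': at 7 (via fail)
pos 33 'c': at 12  emit P5@[32:33]
pos 34 'c': at 2 (via fail)
pos 35 'a': at 3  emit P1@[34:35],P2@[35:35]
pos 36 'c': at 4  emit P0@[33:36],P7@[35:36]
pos 37 'c': at 2 (via fail)
pos 38 'c': at 2 (via fail)
pos 39 'c': at 2 (via fail)
pos 40 'c': at 2 (via fail)
pos 41 'a': at 3  emit P1@[40:41],P2@[41:41]
pos 42 'c': at 4  emit P0@[39:42],P7@[41:42]
pos 43 'c': at 2 (via fail)
pos 44 'c': at 2 (via fail)

Matches: [[0,2],[1,7],[3,5],[4,1],[4,2],[5,7],[7,5],[9,3],[10,2],[12,5],[15,3],[16,5],[18,5],[20,1],[20,2],[21,2],[22,2],[22,6],[24,5],[25,1],[25,2],[27,5],[28,4],[29,2],[30,7],[33,5],[35,1],[35,2],[36,0],[36,7],[41,1],[41,2],[42,0],[42,7]]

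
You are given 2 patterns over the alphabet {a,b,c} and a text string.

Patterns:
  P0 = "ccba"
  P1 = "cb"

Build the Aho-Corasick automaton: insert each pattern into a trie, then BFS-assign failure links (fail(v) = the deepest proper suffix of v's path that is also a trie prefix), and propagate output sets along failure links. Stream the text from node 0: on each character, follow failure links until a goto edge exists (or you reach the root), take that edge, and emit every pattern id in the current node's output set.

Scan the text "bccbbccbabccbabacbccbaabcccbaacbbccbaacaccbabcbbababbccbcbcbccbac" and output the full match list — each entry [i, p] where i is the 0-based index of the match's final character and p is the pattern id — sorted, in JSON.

Build automaton:
Trie (insert patterns):
  0='ε' goto c→1
  1='c' goto b→5 c→2
  2='cc' goto b→3
  3='ccb' goto a→4
  4='ccba' goto ·  [P0 ends]
  5='cb' goto ·  [P1 ends]

BFS fail/out derivation:
  n1('c'): parent n0 fail=0; on 'c' 0 → fail=0;  out ∅∪∅=∅
  n2('cc'): parent n1 fail=0; on 'c' 0 → fail=1;  out ∅∪∅=∅
  n5('cb'): parent n1 fail=0; on 'b' 0 → fail=0;  out {1}∪∅={1}
  n3('ccb'): parent n2 fail=1; on 'b' 1 → fail=5;  out ∅∪{1}={1}
  n4('ccba'): parent n3 fail=5; on 'a' 5→0 → fail=0;  out {0}∪∅={0}

Text stream:
i=0 'b': node 0→0
i=1 'c': node 0→1
i=2 'c': node 1→2
i=3 'b': node 2→3  emit P1@[2:3]
i=4 'b': node 3→0 (via fail)
i=5 'c': node 0→1
i=6 'c': node 1→2
i=7 'b': node 2→3  emit P1@[6:7]
i=8 'a': node 3→4  emit P0@[5:8]
i=9 'b': node 4→0 (via fail)
i=10 'c': node 0→1
i=11 'c': node 1→2
i=12 'b': node 2→3  emit P1@[11:12]
i=13 'a': node 3→4  emit P0@[10:13]
i=14 'b': node 4→0 (via fail)
i=15 'a': node 0→0
i=16 'c': node 0→1
i=17 'b': node 1→5  emit P1@[16:17]
i=18 'c': node 5→1 (via fail)
i=19 'c': node 1→2
i=20 'b': node 2→3  emit P1@[19:20]
i=21 'a': node 3→4  emit P0@[18:21]
i=22 'a': node 4→0 (via fail)
i=23 'b': node 0→0
i=24 'c': node 0→1
i=25 'c': node 1→2
i=26 'c': node 2→2 (via fail)
i=27 'b': node 2→3  emit P1@[26:27]
i=28 'a': node 3→4  emit P0@[25:28]
i=29 'a': node 4→0 (via fail)
i=30 'c': node 0→1
i=31 'b': node 1→5  emit P1@[30:31]
i=32 'b': node 5→0 (via fail)
i=33 'c': node 0→1
i=34 'c': node 1→2
i=35 'b': node 2→3  emit P1@[34:35]
i=36 'a': node 3→4  emit P0@[33:36]
i=37 'a': node 4→0 (via fail)
i=38 'c': node 0→1
i=39 'a': node 1→0 (via fail)
i=40 'c': node 0→1
i=41 'c': node 1→2
i=42 'b': node 2→3  emit P1@[41:42]
i=43 'a': node 3→4  emit P0@[40:43]
i=44 'b': node 4→0 (via fail)
i=45 'c': node 0→1
i=46 'b': node 1→5  emit P1@[45:46]
i=47 'b': node 5→0 (via fail)
i=48 'a': node 0→0
i=49 'b': node 0→0
i=50 'a': node 0→0
i=51 'b': node 0→0
i=52 'b': node 0→0
i=53 'c': node 0→1
i=54 'c': node 1→2
i=55 'b': node 2→3  emit P1@[54:55]
i=56 'c': node 3→1 (via fail)
i=57 'b': node 1→5  emit P1@[56:57]
i=58 'c': node 5→1 (via fail)
i=59 'b': node 1→5  emit P1@[58:59]
i=60 'c': node 5→1 (via fail)
i=61 'c': node 1→2
i=62 'b': node 2→3  emit P1@[61:62]
i=63 'a': node 3→4  emit P0@[60:63]
i=64 'c': node 4→1 (via fail)

Matches: [[3,1],[7,1],[8,0],[12,1],[13,0],[17,1],[20,1],[21,0],[27,1],[28,0],[31,1],[35,1],[36,0],[42,1],[43,0],[46,1],[55,1],[57,1],[59,1],[62,1],[63,0]]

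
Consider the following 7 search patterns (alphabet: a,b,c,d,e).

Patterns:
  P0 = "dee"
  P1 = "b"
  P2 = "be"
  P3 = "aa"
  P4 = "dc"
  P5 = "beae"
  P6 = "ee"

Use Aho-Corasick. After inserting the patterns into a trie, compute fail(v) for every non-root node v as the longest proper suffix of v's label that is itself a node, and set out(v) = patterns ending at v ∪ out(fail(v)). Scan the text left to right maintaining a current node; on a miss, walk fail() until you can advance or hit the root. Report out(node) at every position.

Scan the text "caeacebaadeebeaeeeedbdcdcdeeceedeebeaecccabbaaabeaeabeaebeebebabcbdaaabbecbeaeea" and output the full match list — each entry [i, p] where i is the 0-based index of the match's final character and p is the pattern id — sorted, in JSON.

Construct AC machine:
Trie (insert patterns):
  n0 'ε': a→6 b→4 d→1 e→11
  n1 'd': c→8 e→2
  n2 'de': e→3
  n3 'dee': ·  ←P0
  n4 'b': e→5  ←P1
  n5 'be': a→9  ←P2
  n6 'a': a→7
  n7 'aa': ·  ←P3
  n8 'dc': ·  ←P4
  n9 'bea': e→10
  n10 'beae': ·  ←P5
  n11 'e': e→12
  n12 'ee': ·  ←P6

Failure links (BFS by depth):
  n1('d'): parent n0 fail=0; on 'd' 0 → fail=0;  out ∅∪∅=∅
  n4('b'): parent n0 fail=0; on 'b' 0 → fail=0;  out {1}∪∅={1}
  n6('a'): parent n0 fail=0; on 'a' 0 → fail=0;  out ∅∪∅=∅
  n11('e'): parent n0 fail=0; on 'e' 0 → fail=0;  out ∅∪∅=∅
  n2('de'): parent n1 fail=0; on 'e' 0 → fail=11;  out ∅∪∅=∅
  n5('be'): parent n4 fail=0; on 'e' 0 → fail=11;  out {2}∪∅={2}
  n7('aa'): parent n6 fail=0; on 'a' 0 → fail=6;  out {3}∪∅={3}
  n8('dc'): parent n1 fail=0; on 'c' 0 → fail=0;  out {4}∪∅={4}
  n12('ee'): parent n11 fail=0; on 'e' 0 → fail=11;  out {6}∪∅={6}
  n3('dee'): parent n2 fail=11; on 'e' 11 → fail=12;  out {0}∪{6}={0,6}
  n9('bea'): parent n5 fail=11; on 'a' 11→0 → fail=6;  out ∅∪∅=∅
  n10('beae'): parent n9 fail=6; on 'e' 6→0 → fail=11;  out {5}∪∅={5}

Run:
i=0 'c': node 0→0
i=1 'a': node 0→6
i=2 'e': node 6→11 (via fail)
i=3 'a': node 11→6 (via fail)
i=4 'c': node 6→0 (via fail)
i=5 'e': node 0→11
i=6 'b': node 11→4 (via fail)  emit P1@[6:6]
i=7 'a': node 4→6 (via fail)
i=8 'a': node 6→7  emit P3@[7:8]
i=9 'd': node 7→1 (via fail)
i=10 'e': node 1→2
i=11 'e': node 2→3  emit P0@[9:11],P6@[10:11]
i=12 'b': node 3→4 (via fail)  emit P1@[12:12]
i=13 'e': node 4→5  emit P2@[12:13]
i=14 'a': node 5→9
i=15 'e': node 9→10  emit P5@[12:15]
i=16 'e': node 10→12 (via fail)  emit P6@[15:16]
i=17 'e': node 12→12 (via fail)  emit P6@[16:17]
i=18 'e': node 12→12 (via fail)  emit P6@[17:18]
i=19 'd': node 12→1 (via fail)
i=20 'b': node 1→4 (via fail)  emit P1@[20:20]
i=21 'd': node 4→1 (via fail)
i=22 'c': node 1→8  emit P4@[21:22]
i=23 'd': node 8→1 (via fail)
i=24 'c': node 1→8  emit P4@[23:24]
i=25 'd': node 8→1 (via fail)
i=26 'e': node 1→2
i=27 'e': node 2→3  emit P0@[25:27],P6@[26:27]
i=28 'c': node 3→0 (via fail)
i=29 'e': node 0→11
i=30 'e': node 11→12  emit P6@[29:30]
i=31 'd': node 12→1 (via fail)
i=32 'e': node 1→2
i=33 'e': node 2→3  emit P0@[31:33],P6@[32:33]
i=34 'b': node 3→4 (via fail)  emit P1@[34:34]
i=35 'e': node 4→5  emit P2@[34:35]
i=36 'a': node 5→9
i=37 'e': node 9→10  emit P5@[34:37]
i=38 'c': node 10→0 (via fail)
i=39 'c': node 0→0
i=40 'c': node 0→0
i=41 'a': node 0→6
i=42 'b': node 6→4 (via fail)  emit P1@[42:42]
i=43 'b': node 4→4 (via fail)  emit P1@[43:43]
i=44 'a': node 4→6 (via fail)
i=45 'a': node 6→7  emit P3@[44:45]
i=46 'a': node 7→7 (via fail)  emit P3@[45:46]
i=47 'b': node 7→4 (via fail)  emit P1@[47:47]
i=48 'e': node 4→5  emit P2@[47:48]
i=49 'a': node 5→9
i=50 'e': node 9→10  emit P5@[47:50]
i=51 'a': node 10→6 (via fail)
i=52 'b': node 6→4 (via fail)  emit P1@[52:52]
i=53 'e': node 4→5  emit P2@[52:53]
i=54 'a': node 5→9
i=55 'e': node 9→10  emit P5@[52:55]
i=56 'b': node 10→4 (via fail)  emit P1@[56:56]
i=57 'e': node 4→5  emit P2@[56:57]
i=58 'e': node 5→12 (via fail)  emit P6@[57:58]
i=59 'b': node 12→4 (via fail)  emit P1@[59:59]
i=60 'e': node 4→5  emit P2@[59:60]
i=61 'b': node 5→4 (via fail)  emit P1@[61:61]
i=62 'a': node 4→6 (via fail)
i=63 'b': node 6→4 (via fail)  emit P1@[63:63]
i=64 'c': node 4→0 (via fail)
i=65 'b': node 0→4  emit P1@[65:65]
i=66 'd': node 4→1 (via fail)
i=67 'a': node 1→6 (via fail)
i=68 'a': node 6→7  emit P3@[67:68]
i=69 'a': node 7→7 (via fail)  emit P3@[68:69]
i=70 'b': node 7→4 (via fail)  emit P1@[70:70]
i=71 'b': node 4→4 (via fail)  emit P1@[71:71]
i=72 'e': node 4→5  emit P2@[71:72]
i=73 'c': node 5→0 (via fail)
i=74 'b': node 0→4  emit P1@[74:74]
i=75 'e': node 4→5  emit P2@[74:75]
i=76 'a': node 5→9
i=77 'e': node 9→10  emit P5@[74:77]
i=78 'e': node 10→12 (via fail)  emit P6@[77:78]
i=79 'a': node 12→6 (via fail)

All matches (sorted): [[6,1],[8,3],[11,0],[11,6],[12,1],[13,2],[15,5],[16,6],[17,6],[18,6],[20,1],[22,4],[24,4],[27,0],[27,6],[30,6],[33,0],[33,6],[34,1],[35,2],[37,5],[42,1],[43,1],[45,3],[46,3],[47,1],[48,2],[50,5],[52,1],[53,2],[55,5],[56,1],[57,2],[58,6],[59,1],[60,2],[61,1],[63,1],[65,1],[68,3],[69,3],[70,1],[71,1],[72,2],[74,1],[75,2],[77,5],[78,6]]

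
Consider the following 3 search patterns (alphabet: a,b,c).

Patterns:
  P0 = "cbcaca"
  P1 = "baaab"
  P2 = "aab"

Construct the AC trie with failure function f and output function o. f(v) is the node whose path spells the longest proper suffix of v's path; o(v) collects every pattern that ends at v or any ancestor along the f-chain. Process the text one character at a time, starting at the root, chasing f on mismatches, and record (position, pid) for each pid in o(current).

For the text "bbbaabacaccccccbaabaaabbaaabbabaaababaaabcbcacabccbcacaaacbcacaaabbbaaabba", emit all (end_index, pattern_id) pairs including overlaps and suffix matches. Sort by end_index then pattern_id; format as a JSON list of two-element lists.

Build:
Trie nodes:
  n0 'ε': a→12 b→7 c→1
  n1 'c': b→2
  n2 'cb': c→3
  n3 'cbc': a→4
  n4 'cbca': c→5
  n5 'cbcac': a→6
  n6 'cbcaca': ·  [P0 ends]
  n7 'b': a→8
  n8 'ba': a→9
  n9 'baa': a→10
  n10 'baaa': b→11
  n11 'baaab': ·  [P1 ends]
  n12 'a': a→13
  n13 'aa': b→14
  n14 'aab': ·  [P2 ends]

Failure links (BFS by depth):
  n1('c'): parent n0 fail=0; on 'c' 0 → fail=0;  out ∅∪∅=∅
  n7('b'): parent n0 fail=0; on 'b' 0 → fail=0;  out ∅∪∅=∅
  n12('a'): parent n0 fail=0; on 'a' 0 → fail=0;  out ∅∪∅=∅
  n2('cb'): parent n1 fail=0; on 'b' 0 → fail=7;  out ∅∪∅=∅
  n8('ba'): parent n7 fail=0; on 'a' 0 → fail=12;  out ∅∪∅=∅
  n13('aa'): parent n12 fail=0; on 'a' 0 → fail=12;  out ∅∪∅=∅
  n3('cbc'): parent n2 fail=7; on 'c' 7→0 → fail=1;  out ∅∪∅=∅
  n9('baa'): parent n8 fail=12; on 'a' 12 → fail=13;  out ∅∪∅=∅
  n14('aab'): parent n13 fail=12; on 'b' 12→0 → fail=7;  out {2}∪∅={2}
  n4('cbca'): parent n3 fail=1; on 'a' 1→0 → fail=12;  out ∅∪∅=∅
  n10('baaa'): parent n9 fail=13; on 'a' 13→12 → fail=13;  out ∅∪∅=∅
  n5('cbcac'): parent n4 fail=12; on 'c' 12→0 → fail=1;  out ∅∪∅=∅
  n11('baaab'): parent n10 fail=13; on 'b' 13 → fail=14;  out {1}∪{2}={1,2}
  n6('cbcaca'): parent n5 fail=1; on 'a' 1→0 → fail=12;  out {0}∪∅={0}

Scan:
[0] read 'b'  n0⇒n7
[1] read 'b'  n7⇒n7 ·f
[2] read 'b'  n7⇒n7 ·f
[3] read 'a'  n7⇒n8
[4] read 'a'  n8⇒n9
[5] read 'b'  n9⇒n14 ·f  emit P2@[3:5]
[6] read 'a'  n14⇒n8 ·f
[7] read 'c'  n8⇒n1 ·f
[8] read 'a'  n1⇒n12 ·f
[9] read 'c'  n12⇒n1 ·f
[10] read 'c'  n1⇒n1 ·f
[11] read 'c'  n1⇒n1 ·f
[12] read 'c'  n1⇒n1 ·f
[13] read 'c'  n1⇒n1 ·f
[14] read 'c'  n1⇒n1 ·f
[15] read 'b'  n1⇒n2
[16] read 'a'  n2⇒n8 ·f
[17] read 'a'  n8⇒n9
[18] read 'b'  n9⇒n14 ·f  emit P2@[16:18]
[19] read 'a'  n14⇒n8 ·f
[20] read 'a'  n8⇒n9
[21] read 'a'  n9⇒n10
[22] read 'b'  n10⇒n11  emit P1@[18:22],P2@[20:22]
[23] read 'b'  n11⇒n7 ·f
[24] read 'a'  n7⇒n8
[25] read 'a'  n8⇒n9
[26] read 'a'  n9⇒n10
[27] read 'b'  n10⇒n11  emit P1@[23:27],P2@[25:27]
[28] read 'b'  n11⇒n7 ·f
[29] read 'a'  n7⇒n8
[30] read 'b'  n8⇒n7 ·f
[31] read 'a'  n7⇒n8
[32] read 'a'  n8⇒n9
[33] read 'a'  n9⇒n10
[34] read 'b'  n10⇒n11  emit P1@[30:34],P2@[32:34]
[35] read 'a'  n11⇒n8 ·f
[36] read 'b'  n8⇒n7 ·f
[37] read 'a'  n7⇒n8
[38] read 'a'  n8⇒n9
[39] read 'a'  n9⇒n10
[40] read 'b'  n10⇒n11  emit P1@[36:40],P2@[38:40]
[41] read 'c'  n11⇒n1 ·f
[42] read 'b'  n1⇒n2
[43] read 'c'  n2⇒n3
[44] read 'a'  n3⇒n4
[45] read 'c'  n4⇒n5
[46] read 'a'  n5⇒n6  emit P0@[41:46]
[47] read 'b'  n6⇒n7 ·f
[48] read 'c'  n7⇒n1 ·f
[49] read 'c'  n1⇒n1 ·f
[50] read 'b'  n1⇒n2
[51] read 'c'  n2⇒n3
[52] read 'a'  n3⇒n4
[53] read 'c'  n4⇒n5
[54] read 'a'  n5⇒n6  emit P0@[49:54]
[55] read 'a'  n6⇒n13 ·f
[56] read 'a'  n13⇒n13 ·f
[57] read 'c'  n13⇒n1 ·f
[58] read 'b'  n1⇒n2
[59] read 'c'  n2⇒n3
[60] read 'a'  n3⇒n4
[61] read 'c'  n4⇒n5
[62] read 'a'  n5⇒n6  emit P0@[57:62]
[63] read 'a'  n6⇒n13 ·f
[64] read 'a'  n13⇒n13 ·f
[65] read 'b'  n13⇒n14  emit P2@[63:65]
[66] read 'b'  n14⇒n7 ·f
[67] read 'b'  n7⇒n7 ·f
[68] read 'a'  n7⇒n8
[69] read 'a'  n8⇒n9
[70] read 'a'  n9⇒n10
[71] read 'b'  n10⇒n11  emit P1@[67:71],P2@[69:71]
[72] read 'b'  n11⇒n7 ·f
[73] read 'a'  n7⇒n8

Result: [[5,2],[18,2],[22,1],[22,2],[27,1],[27,2],[34,1],[34,2],[40,1],[40,2],[46,0],[54,0],[62,0],[65,2],[71,1],[71,2]]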